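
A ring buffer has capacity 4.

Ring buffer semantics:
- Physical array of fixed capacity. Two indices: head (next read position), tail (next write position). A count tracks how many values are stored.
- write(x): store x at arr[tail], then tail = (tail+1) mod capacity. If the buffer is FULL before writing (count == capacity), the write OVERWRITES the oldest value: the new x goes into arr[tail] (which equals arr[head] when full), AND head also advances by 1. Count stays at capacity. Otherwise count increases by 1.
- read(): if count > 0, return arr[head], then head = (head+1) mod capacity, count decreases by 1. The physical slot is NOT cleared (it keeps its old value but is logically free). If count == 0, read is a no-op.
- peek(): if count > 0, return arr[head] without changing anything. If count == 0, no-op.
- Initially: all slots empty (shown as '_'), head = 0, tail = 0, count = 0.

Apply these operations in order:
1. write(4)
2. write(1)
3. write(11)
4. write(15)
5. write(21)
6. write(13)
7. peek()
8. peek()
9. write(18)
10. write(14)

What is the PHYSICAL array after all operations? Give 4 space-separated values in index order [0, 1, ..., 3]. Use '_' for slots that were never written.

After op 1 (write(4)): arr=[4 _ _ _] head=0 tail=1 count=1
After op 2 (write(1)): arr=[4 1 _ _] head=0 tail=2 count=2
After op 3 (write(11)): arr=[4 1 11 _] head=0 tail=3 count=3
After op 4 (write(15)): arr=[4 1 11 15] head=0 tail=0 count=4
After op 5 (write(21)): arr=[21 1 11 15] head=1 tail=1 count=4
After op 6 (write(13)): arr=[21 13 11 15] head=2 tail=2 count=4
After op 7 (peek()): arr=[21 13 11 15] head=2 tail=2 count=4
After op 8 (peek()): arr=[21 13 11 15] head=2 tail=2 count=4
After op 9 (write(18)): arr=[21 13 18 15] head=3 tail=3 count=4
After op 10 (write(14)): arr=[21 13 18 14] head=0 tail=0 count=4

Answer: 21 13 18 14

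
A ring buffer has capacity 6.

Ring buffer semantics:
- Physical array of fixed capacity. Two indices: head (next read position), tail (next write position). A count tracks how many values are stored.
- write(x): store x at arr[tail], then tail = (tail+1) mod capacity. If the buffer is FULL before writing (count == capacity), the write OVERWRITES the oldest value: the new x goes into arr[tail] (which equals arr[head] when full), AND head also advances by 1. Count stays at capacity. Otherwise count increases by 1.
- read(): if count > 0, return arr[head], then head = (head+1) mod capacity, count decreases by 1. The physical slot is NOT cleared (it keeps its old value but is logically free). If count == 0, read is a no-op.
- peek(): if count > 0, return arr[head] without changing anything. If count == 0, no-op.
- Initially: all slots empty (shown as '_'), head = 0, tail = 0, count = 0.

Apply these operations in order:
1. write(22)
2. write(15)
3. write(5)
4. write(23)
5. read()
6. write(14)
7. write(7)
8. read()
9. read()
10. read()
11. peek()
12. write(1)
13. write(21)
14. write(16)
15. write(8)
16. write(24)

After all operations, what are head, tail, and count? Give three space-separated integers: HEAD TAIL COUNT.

After op 1 (write(22)): arr=[22 _ _ _ _ _] head=0 tail=1 count=1
After op 2 (write(15)): arr=[22 15 _ _ _ _] head=0 tail=2 count=2
After op 3 (write(5)): arr=[22 15 5 _ _ _] head=0 tail=3 count=3
After op 4 (write(23)): arr=[22 15 5 23 _ _] head=0 tail=4 count=4
After op 5 (read()): arr=[22 15 5 23 _ _] head=1 tail=4 count=3
After op 6 (write(14)): arr=[22 15 5 23 14 _] head=1 tail=5 count=4
After op 7 (write(7)): arr=[22 15 5 23 14 7] head=1 tail=0 count=5
After op 8 (read()): arr=[22 15 5 23 14 7] head=2 tail=0 count=4
After op 9 (read()): arr=[22 15 5 23 14 7] head=3 tail=0 count=3
After op 10 (read()): arr=[22 15 5 23 14 7] head=4 tail=0 count=2
After op 11 (peek()): arr=[22 15 5 23 14 7] head=4 tail=0 count=2
After op 12 (write(1)): arr=[1 15 5 23 14 7] head=4 tail=1 count=3
After op 13 (write(21)): arr=[1 21 5 23 14 7] head=4 tail=2 count=4
After op 14 (write(16)): arr=[1 21 16 23 14 7] head=4 tail=3 count=5
After op 15 (write(8)): arr=[1 21 16 8 14 7] head=4 tail=4 count=6
After op 16 (write(24)): arr=[1 21 16 8 24 7] head=5 tail=5 count=6

Answer: 5 5 6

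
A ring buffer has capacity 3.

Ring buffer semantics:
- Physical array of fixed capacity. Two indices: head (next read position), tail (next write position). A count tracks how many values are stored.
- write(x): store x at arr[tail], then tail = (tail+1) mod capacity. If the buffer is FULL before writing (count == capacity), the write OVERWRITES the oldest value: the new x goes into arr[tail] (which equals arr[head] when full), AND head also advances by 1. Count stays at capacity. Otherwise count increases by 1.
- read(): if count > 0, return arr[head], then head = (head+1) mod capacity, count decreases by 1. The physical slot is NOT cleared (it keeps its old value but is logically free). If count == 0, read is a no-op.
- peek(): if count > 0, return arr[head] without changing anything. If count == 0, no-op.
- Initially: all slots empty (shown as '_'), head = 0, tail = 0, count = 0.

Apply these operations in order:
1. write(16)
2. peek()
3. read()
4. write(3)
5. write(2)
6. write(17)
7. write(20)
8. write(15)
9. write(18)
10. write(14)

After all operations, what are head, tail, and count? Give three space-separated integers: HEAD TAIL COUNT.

Answer: 2 2 3

Derivation:
After op 1 (write(16)): arr=[16 _ _] head=0 tail=1 count=1
After op 2 (peek()): arr=[16 _ _] head=0 tail=1 count=1
After op 3 (read()): arr=[16 _ _] head=1 tail=1 count=0
After op 4 (write(3)): arr=[16 3 _] head=1 tail=2 count=1
After op 5 (write(2)): arr=[16 3 2] head=1 tail=0 count=2
After op 6 (write(17)): arr=[17 3 2] head=1 tail=1 count=3
After op 7 (write(20)): arr=[17 20 2] head=2 tail=2 count=3
After op 8 (write(15)): arr=[17 20 15] head=0 tail=0 count=3
After op 9 (write(18)): arr=[18 20 15] head=1 tail=1 count=3
After op 10 (write(14)): arr=[18 14 15] head=2 tail=2 count=3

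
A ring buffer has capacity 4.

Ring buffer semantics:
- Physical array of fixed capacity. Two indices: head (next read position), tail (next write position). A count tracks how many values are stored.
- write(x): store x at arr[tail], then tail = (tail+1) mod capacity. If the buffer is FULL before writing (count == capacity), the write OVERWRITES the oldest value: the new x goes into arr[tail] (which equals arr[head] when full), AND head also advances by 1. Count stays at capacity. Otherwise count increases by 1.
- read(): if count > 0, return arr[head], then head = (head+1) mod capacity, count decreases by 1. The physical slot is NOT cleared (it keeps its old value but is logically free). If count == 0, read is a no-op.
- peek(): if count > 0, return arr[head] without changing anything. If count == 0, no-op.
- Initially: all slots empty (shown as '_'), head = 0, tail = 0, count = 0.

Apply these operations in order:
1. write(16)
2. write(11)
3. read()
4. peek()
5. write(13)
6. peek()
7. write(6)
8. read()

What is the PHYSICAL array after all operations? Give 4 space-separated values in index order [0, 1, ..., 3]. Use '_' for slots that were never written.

After op 1 (write(16)): arr=[16 _ _ _] head=0 tail=1 count=1
After op 2 (write(11)): arr=[16 11 _ _] head=0 tail=2 count=2
After op 3 (read()): arr=[16 11 _ _] head=1 tail=2 count=1
After op 4 (peek()): arr=[16 11 _ _] head=1 tail=2 count=1
After op 5 (write(13)): arr=[16 11 13 _] head=1 tail=3 count=2
After op 6 (peek()): arr=[16 11 13 _] head=1 tail=3 count=2
After op 7 (write(6)): arr=[16 11 13 6] head=1 tail=0 count=3
After op 8 (read()): arr=[16 11 13 6] head=2 tail=0 count=2

Answer: 16 11 13 6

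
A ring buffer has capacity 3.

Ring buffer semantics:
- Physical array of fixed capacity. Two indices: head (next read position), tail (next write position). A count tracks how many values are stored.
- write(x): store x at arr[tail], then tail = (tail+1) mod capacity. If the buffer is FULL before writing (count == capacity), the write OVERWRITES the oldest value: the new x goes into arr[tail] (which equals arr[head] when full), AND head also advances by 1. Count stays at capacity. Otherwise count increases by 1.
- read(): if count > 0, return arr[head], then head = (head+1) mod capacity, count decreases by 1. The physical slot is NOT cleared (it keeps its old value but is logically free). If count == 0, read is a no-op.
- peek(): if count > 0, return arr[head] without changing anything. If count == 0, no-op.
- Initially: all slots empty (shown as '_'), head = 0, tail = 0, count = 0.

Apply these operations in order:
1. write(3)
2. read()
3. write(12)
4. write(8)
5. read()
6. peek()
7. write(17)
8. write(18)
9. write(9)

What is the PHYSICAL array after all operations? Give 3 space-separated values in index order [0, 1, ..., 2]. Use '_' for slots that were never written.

Answer: 17 18 9

Derivation:
After op 1 (write(3)): arr=[3 _ _] head=0 tail=1 count=1
After op 2 (read()): arr=[3 _ _] head=1 tail=1 count=0
After op 3 (write(12)): arr=[3 12 _] head=1 tail=2 count=1
After op 4 (write(8)): arr=[3 12 8] head=1 tail=0 count=2
After op 5 (read()): arr=[3 12 8] head=2 tail=0 count=1
After op 6 (peek()): arr=[3 12 8] head=2 tail=0 count=1
After op 7 (write(17)): arr=[17 12 8] head=2 tail=1 count=2
After op 8 (write(18)): arr=[17 18 8] head=2 tail=2 count=3
After op 9 (write(9)): arr=[17 18 9] head=0 tail=0 count=3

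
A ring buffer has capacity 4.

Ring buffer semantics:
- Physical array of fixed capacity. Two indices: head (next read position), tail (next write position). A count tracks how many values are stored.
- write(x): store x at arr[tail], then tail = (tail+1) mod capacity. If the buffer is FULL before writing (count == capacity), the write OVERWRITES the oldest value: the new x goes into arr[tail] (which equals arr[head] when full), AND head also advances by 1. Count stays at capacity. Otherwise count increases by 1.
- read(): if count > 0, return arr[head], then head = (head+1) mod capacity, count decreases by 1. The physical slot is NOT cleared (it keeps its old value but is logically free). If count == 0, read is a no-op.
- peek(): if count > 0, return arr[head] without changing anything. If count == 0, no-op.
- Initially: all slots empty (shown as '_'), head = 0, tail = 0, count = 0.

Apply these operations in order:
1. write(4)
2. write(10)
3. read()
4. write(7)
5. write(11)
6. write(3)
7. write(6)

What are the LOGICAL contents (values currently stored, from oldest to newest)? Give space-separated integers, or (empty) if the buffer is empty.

After op 1 (write(4)): arr=[4 _ _ _] head=0 tail=1 count=1
After op 2 (write(10)): arr=[4 10 _ _] head=0 tail=2 count=2
After op 3 (read()): arr=[4 10 _ _] head=1 tail=2 count=1
After op 4 (write(7)): arr=[4 10 7 _] head=1 tail=3 count=2
After op 5 (write(11)): arr=[4 10 7 11] head=1 tail=0 count=3
After op 6 (write(3)): arr=[3 10 7 11] head=1 tail=1 count=4
After op 7 (write(6)): arr=[3 6 7 11] head=2 tail=2 count=4

Answer: 7 11 3 6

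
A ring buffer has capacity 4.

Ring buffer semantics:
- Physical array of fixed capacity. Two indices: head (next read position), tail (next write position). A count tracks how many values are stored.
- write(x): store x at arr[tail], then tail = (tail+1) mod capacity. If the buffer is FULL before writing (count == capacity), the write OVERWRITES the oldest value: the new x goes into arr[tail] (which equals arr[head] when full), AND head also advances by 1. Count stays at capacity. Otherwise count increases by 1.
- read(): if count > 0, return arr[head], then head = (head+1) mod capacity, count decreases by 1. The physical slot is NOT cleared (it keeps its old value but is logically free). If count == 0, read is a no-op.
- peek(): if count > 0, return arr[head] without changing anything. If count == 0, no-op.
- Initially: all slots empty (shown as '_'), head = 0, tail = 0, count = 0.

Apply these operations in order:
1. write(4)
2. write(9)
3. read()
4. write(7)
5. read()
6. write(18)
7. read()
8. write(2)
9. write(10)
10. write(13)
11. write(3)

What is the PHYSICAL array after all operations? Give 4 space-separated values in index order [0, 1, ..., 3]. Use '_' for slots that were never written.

Answer: 2 10 13 3

Derivation:
After op 1 (write(4)): arr=[4 _ _ _] head=0 tail=1 count=1
After op 2 (write(9)): arr=[4 9 _ _] head=0 tail=2 count=2
After op 3 (read()): arr=[4 9 _ _] head=1 tail=2 count=1
After op 4 (write(7)): arr=[4 9 7 _] head=1 tail=3 count=2
After op 5 (read()): arr=[4 9 7 _] head=2 tail=3 count=1
After op 6 (write(18)): arr=[4 9 7 18] head=2 tail=0 count=2
After op 7 (read()): arr=[4 9 7 18] head=3 tail=0 count=1
After op 8 (write(2)): arr=[2 9 7 18] head=3 tail=1 count=2
After op 9 (write(10)): arr=[2 10 7 18] head=3 tail=2 count=3
After op 10 (write(13)): arr=[2 10 13 18] head=3 tail=3 count=4
After op 11 (write(3)): arr=[2 10 13 3] head=0 tail=0 count=4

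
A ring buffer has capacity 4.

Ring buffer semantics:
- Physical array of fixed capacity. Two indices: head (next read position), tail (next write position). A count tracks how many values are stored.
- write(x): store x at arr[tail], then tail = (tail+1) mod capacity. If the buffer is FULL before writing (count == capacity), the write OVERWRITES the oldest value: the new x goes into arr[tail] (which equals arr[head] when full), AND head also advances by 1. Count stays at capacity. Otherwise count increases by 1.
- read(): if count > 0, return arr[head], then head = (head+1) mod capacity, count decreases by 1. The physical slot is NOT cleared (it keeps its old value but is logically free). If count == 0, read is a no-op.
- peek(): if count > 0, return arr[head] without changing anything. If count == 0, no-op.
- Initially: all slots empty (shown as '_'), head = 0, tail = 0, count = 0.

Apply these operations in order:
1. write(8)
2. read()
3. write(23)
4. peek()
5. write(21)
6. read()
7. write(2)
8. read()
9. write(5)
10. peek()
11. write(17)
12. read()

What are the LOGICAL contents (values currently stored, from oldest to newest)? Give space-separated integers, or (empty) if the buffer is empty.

Answer: 5 17

Derivation:
After op 1 (write(8)): arr=[8 _ _ _] head=0 tail=1 count=1
After op 2 (read()): arr=[8 _ _ _] head=1 tail=1 count=0
After op 3 (write(23)): arr=[8 23 _ _] head=1 tail=2 count=1
After op 4 (peek()): arr=[8 23 _ _] head=1 tail=2 count=1
After op 5 (write(21)): arr=[8 23 21 _] head=1 tail=3 count=2
After op 6 (read()): arr=[8 23 21 _] head=2 tail=3 count=1
After op 7 (write(2)): arr=[8 23 21 2] head=2 tail=0 count=2
After op 8 (read()): arr=[8 23 21 2] head=3 tail=0 count=1
After op 9 (write(5)): arr=[5 23 21 2] head=3 tail=1 count=2
After op 10 (peek()): arr=[5 23 21 2] head=3 tail=1 count=2
After op 11 (write(17)): arr=[5 17 21 2] head=3 tail=2 count=3
After op 12 (read()): arr=[5 17 21 2] head=0 tail=2 count=2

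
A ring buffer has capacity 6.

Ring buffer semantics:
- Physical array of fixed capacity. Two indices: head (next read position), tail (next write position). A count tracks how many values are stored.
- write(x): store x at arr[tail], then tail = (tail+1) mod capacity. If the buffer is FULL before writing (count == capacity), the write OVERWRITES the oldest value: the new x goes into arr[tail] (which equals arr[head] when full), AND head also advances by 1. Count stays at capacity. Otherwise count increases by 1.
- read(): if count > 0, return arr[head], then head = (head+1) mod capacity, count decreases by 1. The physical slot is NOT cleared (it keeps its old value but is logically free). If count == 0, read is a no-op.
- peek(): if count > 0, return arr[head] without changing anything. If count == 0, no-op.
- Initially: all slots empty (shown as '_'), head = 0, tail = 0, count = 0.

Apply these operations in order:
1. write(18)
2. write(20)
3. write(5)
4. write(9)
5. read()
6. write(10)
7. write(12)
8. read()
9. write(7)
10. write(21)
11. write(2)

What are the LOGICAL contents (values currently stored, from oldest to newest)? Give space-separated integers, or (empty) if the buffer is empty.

Answer: 9 10 12 7 21 2

Derivation:
After op 1 (write(18)): arr=[18 _ _ _ _ _] head=0 tail=1 count=1
After op 2 (write(20)): arr=[18 20 _ _ _ _] head=0 tail=2 count=2
After op 3 (write(5)): arr=[18 20 5 _ _ _] head=0 tail=3 count=3
After op 4 (write(9)): arr=[18 20 5 9 _ _] head=0 tail=4 count=4
After op 5 (read()): arr=[18 20 5 9 _ _] head=1 tail=4 count=3
After op 6 (write(10)): arr=[18 20 5 9 10 _] head=1 tail=5 count=4
After op 7 (write(12)): arr=[18 20 5 9 10 12] head=1 tail=0 count=5
After op 8 (read()): arr=[18 20 5 9 10 12] head=2 tail=0 count=4
After op 9 (write(7)): arr=[7 20 5 9 10 12] head=2 tail=1 count=5
After op 10 (write(21)): arr=[7 21 5 9 10 12] head=2 tail=2 count=6
After op 11 (write(2)): arr=[7 21 2 9 10 12] head=3 tail=3 count=6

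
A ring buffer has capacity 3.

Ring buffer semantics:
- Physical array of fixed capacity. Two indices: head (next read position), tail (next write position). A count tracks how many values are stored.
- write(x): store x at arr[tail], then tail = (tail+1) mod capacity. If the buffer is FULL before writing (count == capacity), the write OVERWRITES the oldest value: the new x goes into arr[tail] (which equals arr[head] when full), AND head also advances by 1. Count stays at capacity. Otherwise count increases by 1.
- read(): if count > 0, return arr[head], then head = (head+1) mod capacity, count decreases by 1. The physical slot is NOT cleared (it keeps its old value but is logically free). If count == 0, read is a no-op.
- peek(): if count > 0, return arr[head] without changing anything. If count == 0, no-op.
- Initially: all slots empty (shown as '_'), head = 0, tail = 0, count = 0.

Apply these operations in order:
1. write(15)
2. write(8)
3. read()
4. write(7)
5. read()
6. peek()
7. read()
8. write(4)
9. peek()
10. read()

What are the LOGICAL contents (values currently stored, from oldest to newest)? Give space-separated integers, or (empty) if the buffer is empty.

Answer: (empty)

Derivation:
After op 1 (write(15)): arr=[15 _ _] head=0 tail=1 count=1
After op 2 (write(8)): arr=[15 8 _] head=0 tail=2 count=2
After op 3 (read()): arr=[15 8 _] head=1 tail=2 count=1
After op 4 (write(7)): arr=[15 8 7] head=1 tail=0 count=2
After op 5 (read()): arr=[15 8 7] head=2 tail=0 count=1
After op 6 (peek()): arr=[15 8 7] head=2 tail=0 count=1
After op 7 (read()): arr=[15 8 7] head=0 tail=0 count=0
After op 8 (write(4)): arr=[4 8 7] head=0 tail=1 count=1
After op 9 (peek()): arr=[4 8 7] head=0 tail=1 count=1
After op 10 (read()): arr=[4 8 7] head=1 tail=1 count=0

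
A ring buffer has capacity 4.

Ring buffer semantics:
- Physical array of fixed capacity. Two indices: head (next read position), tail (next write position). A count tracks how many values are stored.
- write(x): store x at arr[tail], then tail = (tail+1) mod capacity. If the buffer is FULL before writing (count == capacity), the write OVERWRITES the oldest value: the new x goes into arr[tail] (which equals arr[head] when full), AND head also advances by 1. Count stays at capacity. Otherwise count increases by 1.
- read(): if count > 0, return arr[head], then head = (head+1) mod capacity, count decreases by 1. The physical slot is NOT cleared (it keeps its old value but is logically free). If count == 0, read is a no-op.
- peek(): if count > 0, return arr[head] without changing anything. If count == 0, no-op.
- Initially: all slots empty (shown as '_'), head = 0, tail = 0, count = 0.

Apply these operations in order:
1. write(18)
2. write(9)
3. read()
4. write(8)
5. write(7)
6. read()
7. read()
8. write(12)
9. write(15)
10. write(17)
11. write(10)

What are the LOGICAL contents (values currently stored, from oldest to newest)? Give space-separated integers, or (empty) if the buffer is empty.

After op 1 (write(18)): arr=[18 _ _ _] head=0 tail=1 count=1
After op 2 (write(9)): arr=[18 9 _ _] head=0 tail=2 count=2
After op 3 (read()): arr=[18 9 _ _] head=1 tail=2 count=1
After op 4 (write(8)): arr=[18 9 8 _] head=1 tail=3 count=2
After op 5 (write(7)): arr=[18 9 8 7] head=1 tail=0 count=3
After op 6 (read()): arr=[18 9 8 7] head=2 tail=0 count=2
After op 7 (read()): arr=[18 9 8 7] head=3 tail=0 count=1
After op 8 (write(12)): arr=[12 9 8 7] head=3 tail=1 count=2
After op 9 (write(15)): arr=[12 15 8 7] head=3 tail=2 count=3
After op 10 (write(17)): arr=[12 15 17 7] head=3 tail=3 count=4
After op 11 (write(10)): arr=[12 15 17 10] head=0 tail=0 count=4

Answer: 12 15 17 10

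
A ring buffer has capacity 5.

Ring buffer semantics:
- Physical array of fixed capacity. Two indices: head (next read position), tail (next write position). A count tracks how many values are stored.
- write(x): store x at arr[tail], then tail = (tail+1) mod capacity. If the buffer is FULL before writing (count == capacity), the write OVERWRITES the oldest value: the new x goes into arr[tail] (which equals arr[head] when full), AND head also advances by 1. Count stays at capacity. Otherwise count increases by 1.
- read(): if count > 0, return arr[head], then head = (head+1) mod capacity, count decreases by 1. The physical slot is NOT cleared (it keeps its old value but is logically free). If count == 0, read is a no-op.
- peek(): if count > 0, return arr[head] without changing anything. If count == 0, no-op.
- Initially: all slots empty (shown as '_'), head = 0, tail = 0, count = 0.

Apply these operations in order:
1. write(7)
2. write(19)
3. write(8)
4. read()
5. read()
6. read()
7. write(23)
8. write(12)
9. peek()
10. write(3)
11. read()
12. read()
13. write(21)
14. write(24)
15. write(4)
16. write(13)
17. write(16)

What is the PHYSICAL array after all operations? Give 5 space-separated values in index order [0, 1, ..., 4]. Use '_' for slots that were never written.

Answer: 16 21 24 4 13

Derivation:
After op 1 (write(7)): arr=[7 _ _ _ _] head=0 tail=1 count=1
After op 2 (write(19)): arr=[7 19 _ _ _] head=0 tail=2 count=2
After op 3 (write(8)): arr=[7 19 8 _ _] head=0 tail=3 count=3
After op 4 (read()): arr=[7 19 8 _ _] head=1 tail=3 count=2
After op 5 (read()): arr=[7 19 8 _ _] head=2 tail=3 count=1
After op 6 (read()): arr=[7 19 8 _ _] head=3 tail=3 count=0
After op 7 (write(23)): arr=[7 19 8 23 _] head=3 tail=4 count=1
After op 8 (write(12)): arr=[7 19 8 23 12] head=3 tail=0 count=2
After op 9 (peek()): arr=[7 19 8 23 12] head=3 tail=0 count=2
After op 10 (write(3)): arr=[3 19 8 23 12] head=3 tail=1 count=3
After op 11 (read()): arr=[3 19 8 23 12] head=4 tail=1 count=2
After op 12 (read()): arr=[3 19 8 23 12] head=0 tail=1 count=1
After op 13 (write(21)): arr=[3 21 8 23 12] head=0 tail=2 count=2
After op 14 (write(24)): arr=[3 21 24 23 12] head=0 tail=3 count=3
After op 15 (write(4)): arr=[3 21 24 4 12] head=0 tail=4 count=4
After op 16 (write(13)): arr=[3 21 24 4 13] head=0 tail=0 count=5
After op 17 (write(16)): arr=[16 21 24 4 13] head=1 tail=1 count=5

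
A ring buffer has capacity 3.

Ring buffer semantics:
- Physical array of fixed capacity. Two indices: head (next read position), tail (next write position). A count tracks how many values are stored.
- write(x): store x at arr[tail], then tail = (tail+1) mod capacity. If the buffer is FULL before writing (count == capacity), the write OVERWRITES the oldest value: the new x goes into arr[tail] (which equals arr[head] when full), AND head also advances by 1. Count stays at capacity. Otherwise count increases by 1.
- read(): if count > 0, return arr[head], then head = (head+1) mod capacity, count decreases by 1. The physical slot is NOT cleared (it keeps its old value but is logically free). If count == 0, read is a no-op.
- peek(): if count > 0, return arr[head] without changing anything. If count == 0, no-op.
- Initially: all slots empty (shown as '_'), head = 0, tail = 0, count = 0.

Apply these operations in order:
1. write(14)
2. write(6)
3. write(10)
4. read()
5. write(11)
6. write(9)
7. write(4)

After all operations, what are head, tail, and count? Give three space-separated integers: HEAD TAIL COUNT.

Answer: 0 0 3

Derivation:
After op 1 (write(14)): arr=[14 _ _] head=0 tail=1 count=1
After op 2 (write(6)): arr=[14 6 _] head=0 tail=2 count=2
After op 3 (write(10)): arr=[14 6 10] head=0 tail=0 count=3
After op 4 (read()): arr=[14 6 10] head=1 tail=0 count=2
After op 5 (write(11)): arr=[11 6 10] head=1 tail=1 count=3
After op 6 (write(9)): arr=[11 9 10] head=2 tail=2 count=3
After op 7 (write(4)): arr=[11 9 4] head=0 tail=0 count=3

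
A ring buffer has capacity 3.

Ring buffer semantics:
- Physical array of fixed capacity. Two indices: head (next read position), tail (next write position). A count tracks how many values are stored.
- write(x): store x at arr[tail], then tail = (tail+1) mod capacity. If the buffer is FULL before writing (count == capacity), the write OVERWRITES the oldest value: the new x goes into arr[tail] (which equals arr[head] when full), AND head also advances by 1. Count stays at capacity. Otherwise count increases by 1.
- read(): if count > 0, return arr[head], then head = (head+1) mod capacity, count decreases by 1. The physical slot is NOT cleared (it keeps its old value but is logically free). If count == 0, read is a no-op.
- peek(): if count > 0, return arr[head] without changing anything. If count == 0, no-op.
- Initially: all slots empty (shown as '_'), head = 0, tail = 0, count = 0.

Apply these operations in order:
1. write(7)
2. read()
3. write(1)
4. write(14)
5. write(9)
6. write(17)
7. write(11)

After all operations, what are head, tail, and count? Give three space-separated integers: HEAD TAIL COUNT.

Answer: 0 0 3

Derivation:
After op 1 (write(7)): arr=[7 _ _] head=0 tail=1 count=1
After op 2 (read()): arr=[7 _ _] head=1 tail=1 count=0
After op 3 (write(1)): arr=[7 1 _] head=1 tail=2 count=1
After op 4 (write(14)): arr=[7 1 14] head=1 tail=0 count=2
After op 5 (write(9)): arr=[9 1 14] head=1 tail=1 count=3
After op 6 (write(17)): arr=[9 17 14] head=2 tail=2 count=3
After op 7 (write(11)): arr=[9 17 11] head=0 tail=0 count=3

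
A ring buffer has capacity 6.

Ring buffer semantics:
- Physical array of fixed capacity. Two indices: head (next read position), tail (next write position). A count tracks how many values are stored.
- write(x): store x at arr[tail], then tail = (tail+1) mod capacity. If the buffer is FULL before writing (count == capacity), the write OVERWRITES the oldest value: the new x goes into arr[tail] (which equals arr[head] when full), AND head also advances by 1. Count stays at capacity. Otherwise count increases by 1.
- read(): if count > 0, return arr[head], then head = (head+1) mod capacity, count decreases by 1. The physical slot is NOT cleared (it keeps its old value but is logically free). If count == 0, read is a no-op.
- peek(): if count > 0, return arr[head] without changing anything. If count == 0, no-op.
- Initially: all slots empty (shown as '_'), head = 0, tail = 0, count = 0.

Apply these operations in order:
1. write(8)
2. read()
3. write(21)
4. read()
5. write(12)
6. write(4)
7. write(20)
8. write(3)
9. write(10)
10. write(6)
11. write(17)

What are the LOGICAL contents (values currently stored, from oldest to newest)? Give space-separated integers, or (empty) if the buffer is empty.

After op 1 (write(8)): arr=[8 _ _ _ _ _] head=0 tail=1 count=1
After op 2 (read()): arr=[8 _ _ _ _ _] head=1 tail=1 count=0
After op 3 (write(21)): arr=[8 21 _ _ _ _] head=1 tail=2 count=1
After op 4 (read()): arr=[8 21 _ _ _ _] head=2 tail=2 count=0
After op 5 (write(12)): arr=[8 21 12 _ _ _] head=2 tail=3 count=1
After op 6 (write(4)): arr=[8 21 12 4 _ _] head=2 tail=4 count=2
After op 7 (write(20)): arr=[8 21 12 4 20 _] head=2 tail=5 count=3
After op 8 (write(3)): arr=[8 21 12 4 20 3] head=2 tail=0 count=4
After op 9 (write(10)): arr=[10 21 12 4 20 3] head=2 tail=1 count=5
After op 10 (write(6)): arr=[10 6 12 4 20 3] head=2 tail=2 count=6
After op 11 (write(17)): arr=[10 6 17 4 20 3] head=3 tail=3 count=6

Answer: 4 20 3 10 6 17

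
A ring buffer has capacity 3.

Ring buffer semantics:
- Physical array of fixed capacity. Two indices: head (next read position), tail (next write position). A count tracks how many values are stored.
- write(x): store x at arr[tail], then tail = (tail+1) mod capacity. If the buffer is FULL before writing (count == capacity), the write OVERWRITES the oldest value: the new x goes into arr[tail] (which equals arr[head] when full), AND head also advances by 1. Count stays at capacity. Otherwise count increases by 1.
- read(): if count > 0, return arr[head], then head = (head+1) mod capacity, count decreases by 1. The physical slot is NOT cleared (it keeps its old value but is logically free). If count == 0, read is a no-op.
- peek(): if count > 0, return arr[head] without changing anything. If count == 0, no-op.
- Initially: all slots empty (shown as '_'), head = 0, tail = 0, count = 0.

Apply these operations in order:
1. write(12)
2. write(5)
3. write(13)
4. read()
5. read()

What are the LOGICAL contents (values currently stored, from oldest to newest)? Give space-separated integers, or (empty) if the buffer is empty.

Answer: 13

Derivation:
After op 1 (write(12)): arr=[12 _ _] head=0 tail=1 count=1
After op 2 (write(5)): arr=[12 5 _] head=0 tail=2 count=2
After op 3 (write(13)): arr=[12 5 13] head=0 tail=0 count=3
After op 4 (read()): arr=[12 5 13] head=1 tail=0 count=2
After op 5 (read()): arr=[12 5 13] head=2 tail=0 count=1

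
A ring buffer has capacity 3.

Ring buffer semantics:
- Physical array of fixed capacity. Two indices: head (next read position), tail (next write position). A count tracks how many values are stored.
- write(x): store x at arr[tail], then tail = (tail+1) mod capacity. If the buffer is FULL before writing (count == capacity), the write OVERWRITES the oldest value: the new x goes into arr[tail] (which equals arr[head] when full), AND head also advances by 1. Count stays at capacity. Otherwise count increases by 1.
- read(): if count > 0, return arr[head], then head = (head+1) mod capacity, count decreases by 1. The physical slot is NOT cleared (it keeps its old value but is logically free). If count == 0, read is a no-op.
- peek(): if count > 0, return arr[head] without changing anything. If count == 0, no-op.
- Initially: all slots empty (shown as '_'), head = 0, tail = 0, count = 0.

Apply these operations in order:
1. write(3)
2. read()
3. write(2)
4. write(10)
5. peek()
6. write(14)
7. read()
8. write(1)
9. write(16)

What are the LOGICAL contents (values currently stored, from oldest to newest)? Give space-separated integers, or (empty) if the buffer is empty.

Answer: 14 1 16

Derivation:
After op 1 (write(3)): arr=[3 _ _] head=0 tail=1 count=1
After op 2 (read()): arr=[3 _ _] head=1 tail=1 count=0
After op 3 (write(2)): arr=[3 2 _] head=1 tail=2 count=1
After op 4 (write(10)): arr=[3 2 10] head=1 tail=0 count=2
After op 5 (peek()): arr=[3 2 10] head=1 tail=0 count=2
After op 6 (write(14)): arr=[14 2 10] head=1 tail=1 count=3
After op 7 (read()): arr=[14 2 10] head=2 tail=1 count=2
After op 8 (write(1)): arr=[14 1 10] head=2 tail=2 count=3
After op 9 (write(16)): arr=[14 1 16] head=0 tail=0 count=3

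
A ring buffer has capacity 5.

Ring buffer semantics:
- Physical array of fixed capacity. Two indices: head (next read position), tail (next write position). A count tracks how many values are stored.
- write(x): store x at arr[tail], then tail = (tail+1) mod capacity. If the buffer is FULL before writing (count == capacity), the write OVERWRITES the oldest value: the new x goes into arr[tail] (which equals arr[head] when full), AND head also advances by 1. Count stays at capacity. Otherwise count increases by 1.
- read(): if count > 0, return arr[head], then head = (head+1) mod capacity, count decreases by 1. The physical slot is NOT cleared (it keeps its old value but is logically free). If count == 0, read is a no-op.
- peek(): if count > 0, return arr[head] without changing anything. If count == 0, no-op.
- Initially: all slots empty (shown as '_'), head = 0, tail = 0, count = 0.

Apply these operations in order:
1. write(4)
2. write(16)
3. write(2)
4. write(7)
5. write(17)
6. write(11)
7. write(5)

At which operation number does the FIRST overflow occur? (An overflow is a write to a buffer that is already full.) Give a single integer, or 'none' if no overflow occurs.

Answer: 6

Derivation:
After op 1 (write(4)): arr=[4 _ _ _ _] head=0 tail=1 count=1
After op 2 (write(16)): arr=[4 16 _ _ _] head=0 tail=2 count=2
After op 3 (write(2)): arr=[4 16 2 _ _] head=0 tail=3 count=3
After op 4 (write(7)): arr=[4 16 2 7 _] head=0 tail=4 count=4
After op 5 (write(17)): arr=[4 16 2 7 17] head=0 tail=0 count=5
After op 6 (write(11)): arr=[11 16 2 7 17] head=1 tail=1 count=5
After op 7 (write(5)): arr=[11 5 2 7 17] head=2 tail=2 count=5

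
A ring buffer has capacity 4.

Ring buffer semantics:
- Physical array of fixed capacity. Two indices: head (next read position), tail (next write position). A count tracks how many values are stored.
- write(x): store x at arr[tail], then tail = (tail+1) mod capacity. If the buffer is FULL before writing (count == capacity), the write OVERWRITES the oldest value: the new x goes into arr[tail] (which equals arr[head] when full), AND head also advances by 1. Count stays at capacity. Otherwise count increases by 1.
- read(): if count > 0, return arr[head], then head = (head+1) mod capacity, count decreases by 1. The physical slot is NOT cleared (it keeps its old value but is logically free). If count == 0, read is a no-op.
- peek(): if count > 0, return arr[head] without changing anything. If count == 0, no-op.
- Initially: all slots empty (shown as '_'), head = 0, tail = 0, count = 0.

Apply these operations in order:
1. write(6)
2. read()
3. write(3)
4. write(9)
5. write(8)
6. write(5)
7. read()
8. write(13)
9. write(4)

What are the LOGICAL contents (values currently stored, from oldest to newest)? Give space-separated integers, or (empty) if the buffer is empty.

After op 1 (write(6)): arr=[6 _ _ _] head=0 tail=1 count=1
After op 2 (read()): arr=[6 _ _ _] head=1 tail=1 count=0
After op 3 (write(3)): arr=[6 3 _ _] head=1 tail=2 count=1
After op 4 (write(9)): arr=[6 3 9 _] head=1 tail=3 count=2
After op 5 (write(8)): arr=[6 3 9 8] head=1 tail=0 count=3
After op 6 (write(5)): arr=[5 3 9 8] head=1 tail=1 count=4
After op 7 (read()): arr=[5 3 9 8] head=2 tail=1 count=3
After op 8 (write(13)): arr=[5 13 9 8] head=2 tail=2 count=4
After op 9 (write(4)): arr=[5 13 4 8] head=3 tail=3 count=4

Answer: 8 5 13 4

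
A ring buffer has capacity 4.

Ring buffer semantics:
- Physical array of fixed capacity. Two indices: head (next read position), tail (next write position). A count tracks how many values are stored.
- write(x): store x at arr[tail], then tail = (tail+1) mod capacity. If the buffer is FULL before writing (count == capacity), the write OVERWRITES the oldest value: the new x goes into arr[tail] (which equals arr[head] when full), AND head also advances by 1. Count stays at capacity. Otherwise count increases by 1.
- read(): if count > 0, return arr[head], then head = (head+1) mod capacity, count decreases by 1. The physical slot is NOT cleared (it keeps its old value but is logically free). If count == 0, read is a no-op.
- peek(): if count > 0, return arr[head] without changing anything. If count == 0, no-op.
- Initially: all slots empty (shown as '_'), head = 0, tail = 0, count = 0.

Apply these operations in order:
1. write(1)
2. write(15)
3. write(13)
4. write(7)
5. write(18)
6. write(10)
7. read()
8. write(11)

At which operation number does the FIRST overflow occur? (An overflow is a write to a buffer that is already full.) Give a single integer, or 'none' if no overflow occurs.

After op 1 (write(1)): arr=[1 _ _ _] head=0 tail=1 count=1
After op 2 (write(15)): arr=[1 15 _ _] head=0 tail=2 count=2
After op 3 (write(13)): arr=[1 15 13 _] head=0 tail=3 count=3
After op 4 (write(7)): arr=[1 15 13 7] head=0 tail=0 count=4
After op 5 (write(18)): arr=[18 15 13 7] head=1 tail=1 count=4
After op 6 (write(10)): arr=[18 10 13 7] head=2 tail=2 count=4
After op 7 (read()): arr=[18 10 13 7] head=3 tail=2 count=3
After op 8 (write(11)): arr=[18 10 11 7] head=3 tail=3 count=4

Answer: 5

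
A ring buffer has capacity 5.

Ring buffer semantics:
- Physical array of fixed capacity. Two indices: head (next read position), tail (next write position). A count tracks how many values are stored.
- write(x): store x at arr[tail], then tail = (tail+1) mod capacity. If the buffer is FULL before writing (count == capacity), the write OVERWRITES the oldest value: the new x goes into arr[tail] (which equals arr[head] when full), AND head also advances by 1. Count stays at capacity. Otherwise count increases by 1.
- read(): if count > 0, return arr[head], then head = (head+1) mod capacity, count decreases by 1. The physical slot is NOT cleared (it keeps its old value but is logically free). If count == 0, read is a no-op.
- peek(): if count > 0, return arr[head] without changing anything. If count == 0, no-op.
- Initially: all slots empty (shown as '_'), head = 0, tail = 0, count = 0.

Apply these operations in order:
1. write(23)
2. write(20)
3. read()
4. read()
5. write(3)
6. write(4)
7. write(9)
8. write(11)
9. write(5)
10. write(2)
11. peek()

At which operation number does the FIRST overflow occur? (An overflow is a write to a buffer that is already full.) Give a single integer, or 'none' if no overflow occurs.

Answer: 10

Derivation:
After op 1 (write(23)): arr=[23 _ _ _ _] head=0 tail=1 count=1
After op 2 (write(20)): arr=[23 20 _ _ _] head=0 tail=2 count=2
After op 3 (read()): arr=[23 20 _ _ _] head=1 tail=2 count=1
After op 4 (read()): arr=[23 20 _ _ _] head=2 tail=2 count=0
After op 5 (write(3)): arr=[23 20 3 _ _] head=2 tail=3 count=1
After op 6 (write(4)): arr=[23 20 3 4 _] head=2 tail=4 count=2
After op 7 (write(9)): arr=[23 20 3 4 9] head=2 tail=0 count=3
After op 8 (write(11)): arr=[11 20 3 4 9] head=2 tail=1 count=4
After op 9 (write(5)): arr=[11 5 3 4 9] head=2 tail=2 count=5
After op 10 (write(2)): arr=[11 5 2 4 9] head=3 tail=3 count=5
After op 11 (peek()): arr=[11 5 2 4 9] head=3 tail=3 count=5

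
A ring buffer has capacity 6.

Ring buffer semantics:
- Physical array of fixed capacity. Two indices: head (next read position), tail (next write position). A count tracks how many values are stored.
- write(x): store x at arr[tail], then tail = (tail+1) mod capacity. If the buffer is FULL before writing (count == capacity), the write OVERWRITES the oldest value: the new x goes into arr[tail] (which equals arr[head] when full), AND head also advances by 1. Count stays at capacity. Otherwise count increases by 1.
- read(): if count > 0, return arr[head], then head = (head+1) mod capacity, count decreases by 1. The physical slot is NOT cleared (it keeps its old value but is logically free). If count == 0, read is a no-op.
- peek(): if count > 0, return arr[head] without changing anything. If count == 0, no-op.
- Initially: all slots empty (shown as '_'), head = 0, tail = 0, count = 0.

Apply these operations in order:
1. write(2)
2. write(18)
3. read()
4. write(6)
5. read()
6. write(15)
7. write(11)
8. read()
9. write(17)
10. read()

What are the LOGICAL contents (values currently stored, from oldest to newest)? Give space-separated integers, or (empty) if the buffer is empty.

After op 1 (write(2)): arr=[2 _ _ _ _ _] head=0 tail=1 count=1
After op 2 (write(18)): arr=[2 18 _ _ _ _] head=0 tail=2 count=2
After op 3 (read()): arr=[2 18 _ _ _ _] head=1 tail=2 count=1
After op 4 (write(6)): arr=[2 18 6 _ _ _] head=1 tail=3 count=2
After op 5 (read()): arr=[2 18 6 _ _ _] head=2 tail=3 count=1
After op 6 (write(15)): arr=[2 18 6 15 _ _] head=2 tail=4 count=2
After op 7 (write(11)): arr=[2 18 6 15 11 _] head=2 tail=5 count=3
After op 8 (read()): arr=[2 18 6 15 11 _] head=3 tail=5 count=2
After op 9 (write(17)): arr=[2 18 6 15 11 17] head=3 tail=0 count=3
After op 10 (read()): arr=[2 18 6 15 11 17] head=4 tail=0 count=2

Answer: 11 17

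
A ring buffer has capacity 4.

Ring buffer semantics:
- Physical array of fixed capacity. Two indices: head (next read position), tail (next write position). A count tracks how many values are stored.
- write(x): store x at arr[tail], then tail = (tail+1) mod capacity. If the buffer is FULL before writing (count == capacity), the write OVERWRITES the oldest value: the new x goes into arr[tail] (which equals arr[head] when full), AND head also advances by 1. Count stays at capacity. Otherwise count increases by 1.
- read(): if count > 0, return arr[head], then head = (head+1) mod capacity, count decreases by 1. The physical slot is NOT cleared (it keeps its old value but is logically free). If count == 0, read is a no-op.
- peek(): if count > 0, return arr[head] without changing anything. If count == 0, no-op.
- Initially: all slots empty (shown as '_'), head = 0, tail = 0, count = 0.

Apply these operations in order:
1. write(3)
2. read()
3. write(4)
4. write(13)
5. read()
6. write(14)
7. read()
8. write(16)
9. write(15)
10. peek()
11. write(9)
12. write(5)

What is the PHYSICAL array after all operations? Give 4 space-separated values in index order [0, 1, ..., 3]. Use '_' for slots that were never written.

Answer: 16 15 9 5

Derivation:
After op 1 (write(3)): arr=[3 _ _ _] head=0 tail=1 count=1
After op 2 (read()): arr=[3 _ _ _] head=1 tail=1 count=0
After op 3 (write(4)): arr=[3 4 _ _] head=1 tail=2 count=1
After op 4 (write(13)): arr=[3 4 13 _] head=1 tail=3 count=2
After op 5 (read()): arr=[3 4 13 _] head=2 tail=3 count=1
After op 6 (write(14)): arr=[3 4 13 14] head=2 tail=0 count=2
After op 7 (read()): arr=[3 4 13 14] head=3 tail=0 count=1
After op 8 (write(16)): arr=[16 4 13 14] head=3 tail=1 count=2
After op 9 (write(15)): arr=[16 15 13 14] head=3 tail=2 count=3
After op 10 (peek()): arr=[16 15 13 14] head=3 tail=2 count=3
After op 11 (write(9)): arr=[16 15 9 14] head=3 tail=3 count=4
After op 12 (write(5)): arr=[16 15 9 5] head=0 tail=0 count=4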